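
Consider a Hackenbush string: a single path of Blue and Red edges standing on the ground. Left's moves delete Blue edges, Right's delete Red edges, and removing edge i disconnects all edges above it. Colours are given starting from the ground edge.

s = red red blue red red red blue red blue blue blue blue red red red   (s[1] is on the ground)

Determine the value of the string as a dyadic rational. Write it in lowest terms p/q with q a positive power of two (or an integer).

-15631/8192

step 1: add red to get r; options L={ none } R={ 0 } — -1
step 2: add red to get rr; options L={ none } R={ -1; 0 } — -2
step 3: add blue to get rrb; options L={ -2 } R={ -1; 0 } — -3/2
step 4: add red to get rrbr; options L={ -2 } R={ -3/2; -1; 0 } — -7/4
step 5: add red to get rrbrr; options L={ -2 } R={ -7/4; -3/2; -1; 0 } — -15/8
step 6: add red to get rrbrrr; options L={ -2 } R={ -15/8; -7/4; -3/2; -1; 0 } — -31/16
step 7: add blue to get rrbrrrb; options L={ -2; -31/16 } R={ -15/8; -7/4; -3/2; -1; 0 } — -61/32
step 8: add red to get rrbrrrbr; options L={ -2; -31/16 } R={ -61/32; -15/8; -7/4; -3/2; -1; 0 } — -123/64
step 9: add blue to get rrbrrrbrb; options L={ -2; -31/16; -123/64 } R={ -61/32; -15/8; -7/4; -3/2; -1; 0 } — -245/128
step 10: add blue to get rrbrrrbrbb; options L={ -2; -31/16; -123/64; -245/128 } R={ -61/32; -15/8; -7/4; -3/2; -1; 0 } — -489/256
step 11: add blue to get rrbrrrbrbbb; options L={ -2; -31/16; -123/64; -245/128; -489/256 } R={ -61/32; -15/8; -7/4; -3/2; -1; 0 } — -977/512
step 12: add blue to get rrbrrrbrbbbb; options L={ -2; -31/16; -123/64; -245/128; -489/256; -977/512 } R={ -61/32; -15/8; -7/4; -3/2; -1; 0 } — -1953/1024
step 13: add red to get rrbrrrbrbbbbr; options L={ -2; -31/16; -123/64; -245/128; -489/256; -977/512 } R={ -1953/1024; -61/32; -15/8; -7/4; -3/2; -1; 0 } — -3907/2048
step 14: add red to get rrbrrrbrbbbbrr; options L={ -2; -31/16; -123/64; -245/128; -489/256; -977/512 } R={ -3907/2048; -1953/1024; -61/32; -15/8; -7/4; -3/2; -1; 0 } — -7815/4096
step 15: add red to get rrbrrrbrbbbbrrr; options L={ -2; -31/16; -123/64; -245/128; -489/256; -977/512 } R={ -7815/4096; -3907/2048; -1953/1024; -61/32; -15/8; -7/4; -3/2; -1; 0 } — -15631/8192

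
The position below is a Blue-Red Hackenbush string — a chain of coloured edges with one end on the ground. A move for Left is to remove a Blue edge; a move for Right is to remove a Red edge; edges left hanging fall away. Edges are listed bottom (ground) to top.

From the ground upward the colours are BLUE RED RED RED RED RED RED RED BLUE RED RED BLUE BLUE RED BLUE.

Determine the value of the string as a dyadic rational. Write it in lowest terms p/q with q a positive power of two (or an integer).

155/16384

v_1 [B]  L=[0]  R=[none]  → 1
v_2 [BR]  L=[0]  R=[1]  → 1/2
v_3 [BRR]  L=[0]  R=[1/2; 1]  → 1/4
v_4 [BRRR]  L=[0]  R=[1/4; 1/2; 1]  → 1/8
v_5 [BRRRR]  L=[0]  R=[1/8; 1/4; 1/2; 1]  → 1/16
v_6 [BRRRRR]  L=[0]  R=[1/16; 1/8; 1/4; 1/2; 1]  → 1/32
v_7 [BRRRRRR]  L=[0]  R=[1/32; 1/16; 1/8; 1/4; 1/2; 1]  → 1/64
v_8 [BRRRRRRR]  L=[0]  R=[1/64; 1/32; 1/16; 1/8; 1/4; 1/2; 1]  → 1/128
v_9 [BRRRRRRRB]  L=[0; 1/128]  R=[1/64; 1/32; 1/16; 1/8; 1/4; 1/2; 1]  → 3/256
v_10 [BRRRRRRRBR]  L=[0; 1/128]  R=[3/256; 1/64; 1/32; 1/16; 1/8; 1/4; 1/2; 1]  → 5/512
v_11 [BRRRRRRRBRR]  L=[0; 1/128]  R=[5/512; 3/256; 1/64; 1/32; 1/16; 1/8; 1/4; 1/2; 1]  → 9/1024
v_12 [BRRRRRRRBRRB]  L=[0; 1/128; 9/1024]  R=[5/512; 3/256; 1/64; 1/32; 1/16; 1/8; 1/4; 1/2; 1]  → 19/2048
v_13 [BRRRRRRRBRRBB]  L=[0; 1/128; 9/1024; 19/2048]  R=[5/512; 3/256; 1/64; 1/32; 1/16; 1/8; 1/4; 1/2; 1]  → 39/4096
v_14 [BRRRRRRRBRRBBR]  L=[0; 1/128; 9/1024; 19/2048]  R=[39/4096; 5/512; 3/256; 1/64; 1/32; 1/16; 1/8; 1/4; 1/2; 1]  → 77/8192
v_15 [BRRRRRRRBRRBBRB]  L=[0; 1/128; 9/1024; 19/2048; 77/8192]  R=[39/4096; 5/512; 3/256; 1/64; 1/32; 1/16; 1/8; 1/4; 1/2; 1]  → 155/16384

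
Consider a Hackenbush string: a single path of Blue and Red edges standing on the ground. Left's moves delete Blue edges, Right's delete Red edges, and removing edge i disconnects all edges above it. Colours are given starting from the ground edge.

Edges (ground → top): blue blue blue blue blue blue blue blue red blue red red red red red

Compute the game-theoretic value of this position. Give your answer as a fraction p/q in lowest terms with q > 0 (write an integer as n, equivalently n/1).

961/128

Build g(s[:k]) for k = 1..15, string s = blue blue blue blue blue blue blue blue red blue red red red red red.
g_1 [b]  L=[0]  R=[∅]  — 1
g_2 [bb]  L=[0, 1]  R=[∅]  — 2
g_3 [bbb]  L=[0, 1, 2]  R=[∅]  — 3
g_4 [bbbb]  L=[0, 1, 2, 3]  R=[∅]  — 4
g_5 [bbbbb]  L=[0, 1, 2, 3, 4]  R=[∅]  — 5
g_6 [bbbbbb]  L=[0, 1, 2, 3, 4, 5]  R=[∅]  — 6
g_7 [bbbbbbb]  L=[0, 1, 2, 3, 4, 5, 6]  R=[∅]  — 7
g_8 [bbbbbbbb]  L=[0, 1, 2, 3, 4, 5, 6, 7]  R=[∅]  — 8
g_9 [bbbbbbbbr]  L=[0, 1, 2, 3, 4, 5, 6, 7]  R=[8]  — 15/2
g_10 [bbbbbbbbrb]  L=[0, 1, 2, 3, 4, 5, 6, 7, 15/2]  R=[8]  — 31/4
g_11 [bbbbbbbbrbr]  L=[0, 1, 2, 3, 4, 5, 6, 7, 15/2]  R=[31/4, 8]  — 61/8
g_12 [bbbbbbbbrbrr]  L=[0, 1, 2, 3, 4, 5, 6, 7, 15/2]  R=[61/8, 31/4, 8]  — 121/16
g_13 [bbbbbbbbrbrrr]  L=[0, 1, 2, 3, 4, 5, 6, 7, 15/2]  R=[121/16, 61/8, 31/4, 8]  — 241/32
g_14 [bbbbbbbbrbrrrr]  L=[0, 1, 2, 3, 4, 5, 6, 7, 15/2]  R=[241/32, 121/16, 61/8, 31/4, 8]  — 481/64
g_15 [bbbbbbbbrbrrrrr]  L=[0, 1, 2, 3, 4, 5, 6, 7, 15/2]  R=[481/64, 241/32, 121/16, 61/8, 31/4, 8]  — 961/128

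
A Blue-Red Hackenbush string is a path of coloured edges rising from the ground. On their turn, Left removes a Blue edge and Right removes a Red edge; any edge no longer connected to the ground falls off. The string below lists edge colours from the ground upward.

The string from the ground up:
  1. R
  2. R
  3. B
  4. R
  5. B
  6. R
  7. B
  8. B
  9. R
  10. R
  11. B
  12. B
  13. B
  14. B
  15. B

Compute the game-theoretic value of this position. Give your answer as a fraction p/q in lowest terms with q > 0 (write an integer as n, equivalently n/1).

Recurse on prefixes of the 15-edge string R R B R B R B B R R B B B B B:
1 of 15 · R · max L −∞ · min R 0 → -1
2 of 15 · RR · max L −∞ · min R -1 → -2
3 of 15 · RRB · max L -2 · min R -1 → -3/2
4 of 15 · RRBR · max L -2 · min R -3/2 → -7/4
5 of 15 · RRBRB · max L -7/4 · min R -3/2 → -13/8
6 of 15 · RRBRBR · max L -7/4 · min R -13/8 → -27/16
7 of 15 · RRBRBRB · max L -27/16 · min R -13/8 → -53/32
8 of 15 · RRBRBRBB · max L -53/32 · min R -13/8 → -105/64
9 of 15 · RRBRBRBBR · max L -53/32 · min R -105/64 → -211/128
10 of 15 · RRBRBRBBRR · max L -53/32 · min R -211/128 → -423/256
11 of 15 · RRBRBRBBRRB · max L -423/256 · min R -211/128 → -845/512
12 of 15 · RRBRBRBBRRBB · max L -845/512 · min R -211/128 → -1689/1024
13 of 15 · RRBRBRBBRRBBB · max L -1689/1024 · min R -211/128 → -3377/2048
14 of 15 · RRBRBRBBRRBBBB · max L -3377/2048 · min R -211/128 → -6753/4096
15 of 15 · RRBRBRBBRRBBBBB · max L -6753/4096 · min R -211/128 → -13505/8192

-13505/8192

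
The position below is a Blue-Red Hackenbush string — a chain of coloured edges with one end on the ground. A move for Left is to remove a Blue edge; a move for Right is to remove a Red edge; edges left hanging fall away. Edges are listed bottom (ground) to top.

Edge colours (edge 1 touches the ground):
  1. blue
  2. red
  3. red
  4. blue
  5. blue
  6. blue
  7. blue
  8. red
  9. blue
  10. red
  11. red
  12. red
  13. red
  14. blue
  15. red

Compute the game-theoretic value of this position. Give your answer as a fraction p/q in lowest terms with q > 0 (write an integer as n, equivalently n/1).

Prefix values for blue red red blue blue blue blue red blue red red red red blue red via {L|R} + simplicity:
v_1 [b]  L=[0]  R=[—]  so 1
v_2 [br]  L=[0]  R=[1]  so 1/2
v_3 [brr]  L=[0]  R=[1/2; 1]  so 1/4
v_4 [brrb]  L=[0; 1/4]  R=[1/2; 1]  so 3/8
v_5 [brrbb]  L=[0; 1/4; 3/8]  R=[1/2; 1]  so 7/16
v_6 [brrbbb]  L=[0; 1/4; 3/8; 7/16]  R=[1/2; 1]  so 15/32
v_7 [brrbbbb]  L=[0; 1/4; 3/8; 7/16; 15/32]  R=[1/2; 1]  so 31/64
v_8 [brrbbbbr]  L=[0; 1/4; 3/8; 7/16; 15/32]  R=[31/64; 1/2; 1]  so 61/128
v_9 [brrbbbbrb]  L=[0; 1/4; 3/8; 7/16; 15/32; 61/128]  R=[31/64; 1/2; 1]  so 123/256
v_10 [brrbbbbrbr]  L=[0; 1/4; 3/8; 7/16; 15/32; 61/128]  R=[123/256; 31/64; 1/2; 1]  so 245/512
v_11 [brrbbbbrbrr]  L=[0; 1/4; 3/8; 7/16; 15/32; 61/128]  R=[245/512; 123/256; 31/64; 1/2; 1]  so 489/1024
v_12 [brrbbbbrbrrr]  L=[0; 1/4; 3/8; 7/16; 15/32; 61/128]  R=[489/1024; 245/512; 123/256; 31/64; 1/2; 1]  so 977/2048
v_13 [brrbbbbrbrrrr]  L=[0; 1/4; 3/8; 7/16; 15/32; 61/128]  R=[977/2048; 489/1024; 245/512; 123/256; 31/64; 1/2; 1]  so 1953/4096
v_14 [brrbbbbrbrrrrb]  L=[0; 1/4; 3/8; 7/16; 15/32; 61/128; 1953/4096]  R=[977/2048; 489/1024; 245/512; 123/256; 31/64; 1/2; 1]  so 3907/8192
v_15 [brrbbbbrbrrrrbr]  L=[0; 1/4; 3/8; 7/16; 15/32; 61/128; 1953/4096]  R=[3907/8192; 977/2048; 489/1024; 245/512; 123/256; 31/64; 1/2; 1]  so 7813/16384

7813/16384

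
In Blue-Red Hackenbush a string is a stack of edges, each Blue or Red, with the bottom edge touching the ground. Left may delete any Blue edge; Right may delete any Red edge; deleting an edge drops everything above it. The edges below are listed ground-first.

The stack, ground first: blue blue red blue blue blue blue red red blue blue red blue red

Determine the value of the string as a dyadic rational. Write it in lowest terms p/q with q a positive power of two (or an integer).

Recurse on prefixes of the 14-edge string blue blue red blue blue blue blue red red blue blue red blue red:
1 of 14 · b · max L 0 · min R +∞ gives 1
2 of 14 · bb · max L 1 · min R +∞ gives 2
3 of 14 · bbr · max L 1 · min R 2 gives 3/2
4 of 14 · bbrb · max L 3/2 · min R 2 gives 7/4
5 of 14 · bbrbb · max L 7/4 · min R 2 gives 15/8
6 of 14 · bbrbbb · max L 15/8 · min R 2 gives 31/16
7 of 14 · bbrbbbb · max L 31/16 · min R 2 gives 63/32
8 of 14 · bbrbbbbr · max L 31/16 · min R 63/32 gives 125/64
9 of 14 · bbrbbbbrr · max L 31/16 · min R 125/64 gives 249/128
10 of 14 · bbrbbbbrrb · max L 249/128 · min R 125/64 gives 499/256
11 of 14 · bbrbbbbrrbb · max L 499/256 · min R 125/64 gives 999/512
12 of 14 · bbrbbbbrrbbr · max L 499/256 · min R 999/512 gives 1997/1024
13 of 14 · bbrbbbbrrbbrb · max L 1997/1024 · min R 999/512 gives 3995/2048
14 of 14 · bbrbbbbrrbbrbr · max L 1997/1024 · min R 3995/2048 gives 7989/4096

7989/4096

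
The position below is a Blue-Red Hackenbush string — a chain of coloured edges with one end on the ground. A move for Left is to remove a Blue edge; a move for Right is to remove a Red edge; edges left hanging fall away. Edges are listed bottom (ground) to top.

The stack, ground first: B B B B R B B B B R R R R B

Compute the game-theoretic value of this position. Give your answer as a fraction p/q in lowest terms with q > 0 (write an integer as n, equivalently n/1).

4035/1024

step 1: add B to get B; options L={ 0 } R={ none } ⇒ 1
step 2: add B to get BB; options L={ 0,1 } R={ none } ⇒ 2
step 3: add B to get BBB; options L={ 0,1,2 } R={ none } ⇒ 3
step 4: add B to get BBBB; options L={ 0,1,2,3 } R={ none } ⇒ 4
step 5: add R to get BBBBR; options L={ 0,1,2,3 } R={ 4 } ⇒ 7/2
step 6: add B to get BBBBRB; options L={ 0,1,2,3,7/2 } R={ 4 } ⇒ 15/4
step 7: add B to get BBBBRBB; options L={ 0,1,2,3,7/2,15/4 } R={ 4 } ⇒ 31/8
step 8: add B to get BBBBRBBB; options L={ 0,1,2,3,7/2,15/4,31/8 } R={ 4 } ⇒ 63/16
step 9: add B to get BBBBRBBBB; options L={ 0,1,2,3,7/2,15/4,31/8,63/16 } R={ 4 } ⇒ 127/32
step 10: add R to get BBBBRBBBBR; options L={ 0,1,2,3,7/2,15/4,31/8,63/16 } R={ 127/32,4 } ⇒ 253/64
step 11: add R to get BBBBRBBBBRR; options L={ 0,1,2,3,7/2,15/4,31/8,63/16 } R={ 253/64,127/32,4 } ⇒ 505/128
step 12: add R to get BBBBRBBBBRRR; options L={ 0,1,2,3,7/2,15/4,31/8,63/16 } R={ 505/128,253/64,127/32,4 } ⇒ 1009/256
step 13: add R to get BBBBRBBBBRRRR; options L={ 0,1,2,3,7/2,15/4,31/8,63/16 } R={ 1009/256,505/128,253/64,127/32,4 } ⇒ 2017/512
step 14: add B to get BBBBRBBBBRRRRB; options L={ 0,1,2,3,7/2,15/4,31/8,63/16,2017/512 } R={ 1009/256,505/128,253/64,127/32,4 } ⇒ 4035/1024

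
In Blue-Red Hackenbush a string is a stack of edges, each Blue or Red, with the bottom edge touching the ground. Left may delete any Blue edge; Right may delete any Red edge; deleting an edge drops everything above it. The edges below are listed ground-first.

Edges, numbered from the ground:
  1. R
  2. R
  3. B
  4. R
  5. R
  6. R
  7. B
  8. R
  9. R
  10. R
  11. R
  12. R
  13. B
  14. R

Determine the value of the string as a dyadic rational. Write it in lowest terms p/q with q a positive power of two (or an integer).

Recurse on prefixes of the 14-edge string R R B R R R B R R R R R B R:
edge 1 of 14 (R): {  | 0 } ⇒ -1
edge 2 of 14 (R): {  | -1, 0 } ⇒ -2
edge 3 of 14 (B): { -2 | -1, 0 } ⇒ -3/2
edge 4 of 14 (R): { -2 | -3/2, -1, 0 } ⇒ -7/4
edge 5 of 14 (R): { -2 | -7/4, -3/2, -1, 0 } ⇒ -15/8
edge 6 of 14 (R): { -2 | -15/8, -7/4, -3/2, -1, 0 } ⇒ -31/16
edge 7 of 14 (B): { -2, -31/16 | -15/8, -7/4, -3/2, -1, 0 } ⇒ -61/32
edge 8 of 14 (R): { -2, -31/16 | -61/32, -15/8, -7/4, -3/2, -1, 0 } ⇒ -123/64
edge 9 of 14 (R): { -2, -31/16 | -123/64, -61/32, -15/8, -7/4, -3/2, -1, 0 } ⇒ -247/128
edge 10 of 14 (R): { -2, -31/16 | -247/128, -123/64, -61/32, -15/8, -7/4, -3/2, -1, 0 } ⇒ -495/256
edge 11 of 14 (R): { -2, -31/16 | -495/256, -247/128, -123/64, -61/32, -15/8, -7/4, -3/2, -1, 0 } ⇒ -991/512
edge 12 of 14 (R): { -2, -31/16 | -991/512, -495/256, -247/128, -123/64, -61/32, -15/8, -7/4, -3/2, -1, 0 } ⇒ -1983/1024
edge 13 of 14 (B): { -2, -31/16, -1983/1024 | -991/512, -495/256, -247/128, -123/64, -61/32, -15/8, -7/4, -3/2, -1, 0 } ⇒ -3965/2048
edge 14 of 14 (R): { -2, -31/16, -1983/1024 | -3965/2048, -991/512, -495/256, -247/128, -123/64, -61/32, -15/8, -7/4, -3/2, -1, 0 } ⇒ -7931/4096

-7931/4096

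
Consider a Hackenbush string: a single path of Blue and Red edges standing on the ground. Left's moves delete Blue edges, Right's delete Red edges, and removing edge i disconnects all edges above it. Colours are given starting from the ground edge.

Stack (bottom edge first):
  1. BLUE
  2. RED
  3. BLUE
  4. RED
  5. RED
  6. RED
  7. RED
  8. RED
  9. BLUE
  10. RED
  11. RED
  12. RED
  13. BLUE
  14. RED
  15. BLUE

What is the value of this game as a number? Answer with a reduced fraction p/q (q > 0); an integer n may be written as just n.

8331/16384

Build val(s[:k]) for k = 1..15, string s = BLUE RED BLUE RED RED RED RED RED BLUE RED RED RED BLUE RED BLUE.
val(B) = { 0 |  } ⇒ 1
val(BR) = { 0 | 1 } ⇒ 1/2
val(BRB) = { 0; 1/2 | 1 } ⇒ 3/4
val(BRBR) = { 0; 1/2 | 3/4; 1 } ⇒ 5/8
val(BRBRR) = { 0; 1/2 | 5/8; 3/4; 1 } ⇒ 9/16
val(BRBRRR) = { 0; 1/2 | 9/16; 5/8; 3/4; 1 } ⇒ 17/32
val(BRBRRRR) = { 0; 1/2 | 17/32; 9/16; 5/8; 3/4; 1 } ⇒ 33/64
val(BRBRRRRR) = { 0; 1/2 | 33/64; 17/32; 9/16; 5/8; 3/4; 1 } ⇒ 65/128
val(BRBRRRRRB) = { 0; 1/2; 65/128 | 33/64; 17/32; 9/16; 5/8; 3/4; 1 } ⇒ 131/256
val(BRBRRRRRBR) = { 0; 1/2; 65/128 | 131/256; 33/64; 17/32; 9/16; 5/8; 3/4; 1 } ⇒ 261/512
val(BRBRRRRRBRR) = { 0; 1/2; 65/128 | 261/512; 131/256; 33/64; 17/32; 9/16; 5/8; 3/4; 1 } ⇒ 521/1024
val(BRBRRRRRBRRR) = { 0; 1/2; 65/128 | 521/1024; 261/512; 131/256; 33/64; 17/32; 9/16; 5/8; 3/4; 1 } ⇒ 1041/2048
val(BRBRRRRRBRRRB) = { 0; 1/2; 65/128; 1041/2048 | 521/1024; 261/512; 131/256; 33/64; 17/32; 9/16; 5/8; 3/4; 1 } ⇒ 2083/4096
val(BRBRRRRRBRRRBR) = { 0; 1/2; 65/128; 1041/2048 | 2083/4096; 521/1024; 261/512; 131/256; 33/64; 17/32; 9/16; 5/8; 3/4; 1 } ⇒ 4165/8192
val(BRBRRRRRBRRRBRB) = { 0; 1/2; 65/128; 1041/2048; 4165/8192 | 2083/4096; 521/1024; 261/512; 131/256; 33/64; 17/32; 9/16; 5/8; 3/4; 1 } ⇒ 8331/16384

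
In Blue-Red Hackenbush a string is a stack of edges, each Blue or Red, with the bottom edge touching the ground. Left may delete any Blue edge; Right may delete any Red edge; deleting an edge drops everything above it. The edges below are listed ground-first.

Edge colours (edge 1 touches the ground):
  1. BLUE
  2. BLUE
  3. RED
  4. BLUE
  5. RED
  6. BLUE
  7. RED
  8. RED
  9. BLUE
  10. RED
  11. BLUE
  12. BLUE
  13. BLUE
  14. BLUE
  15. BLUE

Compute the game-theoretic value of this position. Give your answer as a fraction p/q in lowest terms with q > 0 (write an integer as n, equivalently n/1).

Prefix values for BLUE BLUE RED BLUE RED BLUE RED RED BLUE RED BLUE BLUE BLUE BLUE BLUE via {L|R} + simplicity:
B: Left { 0 }, Right { none } — simplest 1
BB: Left { 0; 1 }, Right { none } — simplest 2
BBR: Left { 0; 1 }, Right { 2 } — simplest 3/2
BBRB: Left { 0; 1; 3/2 }, Right { 2 } — simplest 7/4
BBRBR: Left { 0; 1; 3/2 }, Right { 7/4; 2 } — simplest 13/8
BBRBRB: Left { 0; 1; 3/2; 13/8 }, Right { 7/4; 2 } — simplest 27/16
BBRBRBR: Left { 0; 1; 3/2; 13/8 }, Right { 27/16; 7/4; 2 } — simplest 53/32
BBRBRBRR: Left { 0; 1; 3/2; 13/8 }, Right { 53/32; 27/16; 7/4; 2 } — simplest 105/64
BBRBRBRRB: Left { 0; 1; 3/2; 13/8; 105/64 }, Right { 53/32; 27/16; 7/4; 2 } — simplest 211/128
BBRBRBRRBR: Left { 0; 1; 3/2; 13/8; 105/64 }, Right { 211/128; 53/32; 27/16; 7/4; 2 } — simplest 421/256
BBRBRBRRBRB: Left { 0; 1; 3/2; 13/8; 105/64; 421/256 }, Right { 211/128; 53/32; 27/16; 7/4; 2 } — simplest 843/512
BBRBRBRRBRBB: Left { 0; 1; 3/2; 13/8; 105/64; 421/256; 843/512 }, Right { 211/128; 53/32; 27/16; 7/4; 2 } — simplest 1687/1024
BBRBRBRRBRBBB: Left { 0; 1; 3/2; 13/8; 105/64; 421/256; 843/512; 1687/1024 }, Right { 211/128; 53/32; 27/16; 7/4; 2 } — simplest 3375/2048
BBRBRBRRBRBBBB: Left { 0; 1; 3/2; 13/8; 105/64; 421/256; 843/512; 1687/1024; 3375/2048 }, Right { 211/128; 53/32; 27/16; 7/4; 2 } — simplest 6751/4096
BBRBRBRRBRBBBBB: Left { 0; 1; 3/2; 13/8; 105/64; 421/256; 843/512; 1687/1024; 3375/2048; 6751/4096 }, Right { 211/128; 53/32; 27/16; 7/4; 2 } — simplest 13503/8192

13503/8192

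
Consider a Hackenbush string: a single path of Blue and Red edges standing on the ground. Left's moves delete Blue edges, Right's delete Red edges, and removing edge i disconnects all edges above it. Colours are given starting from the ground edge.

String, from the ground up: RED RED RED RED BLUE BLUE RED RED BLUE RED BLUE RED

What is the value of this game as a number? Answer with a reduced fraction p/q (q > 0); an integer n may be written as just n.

R: Left { ∅ }, Right { 0 } gives simplest -1
RR: Left { ∅ }, Right { -1,0 } gives simplest -2
RRR: Left { ∅ }, Right { -2,-1,0 } gives simplest -3
RRRR: Left { ∅ }, Right { -3,-2,-1,0 } gives simplest -4
RRRRB: Left { -4 }, Right { -3,-2,-1,0 } gives simplest -7/2
RRRRBB: Left { -4,-7/2 }, Right { -3,-2,-1,0 } gives simplest -13/4
RRRRBBR: Left { -4,-7/2 }, Right { -13/4,-3,-2,-1,0 } gives simplest -27/8
RRRRBBRR: Left { -4,-7/2 }, Right { -27/8,-13/4,-3,-2,-1,0 } gives simplest -55/16
RRRRBBRRB: Left { -4,-7/2,-55/16 }, Right { -27/8,-13/4,-3,-2,-1,0 } gives simplest -109/32
RRRRBBRRBR: Left { -4,-7/2,-55/16 }, Right { -109/32,-27/8,-13/4,-3,-2,-1,0 } gives simplest -219/64
RRRRBBRRBRB: Left { -4,-7/2,-55/16,-219/64 }, Right { -109/32,-27/8,-13/4,-3,-2,-1,0 } gives simplest -437/128
RRRRBBRRBRBR: Left { -4,-7/2,-55/16,-219/64 }, Right { -437/128,-109/32,-27/8,-13/4,-3,-2,-1,0 } gives simplest -875/256

-875/256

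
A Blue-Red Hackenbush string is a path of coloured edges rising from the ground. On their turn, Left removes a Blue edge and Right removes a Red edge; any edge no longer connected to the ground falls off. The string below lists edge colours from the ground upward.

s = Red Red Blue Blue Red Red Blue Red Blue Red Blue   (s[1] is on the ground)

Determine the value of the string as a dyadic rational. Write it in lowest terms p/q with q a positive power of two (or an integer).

-725/512

edge 1 of 11 (Red): { ∅ | 0 } => -1
edge 2 of 11 (Red): { ∅ | -1,0 } => -2
edge 3 of 11 (Blue): { -2 | -1,0 } => -3/2
edge 4 of 11 (Blue): { -2,-3/2 | -1,0 } => -5/4
edge 5 of 11 (Red): { -2,-3/2 | -5/4,-1,0 } => -11/8
edge 6 of 11 (Red): { -2,-3/2 | -11/8,-5/4,-1,0 } => -23/16
edge 7 of 11 (Blue): { -2,-3/2,-23/16 | -11/8,-5/4,-1,0 } => -45/32
edge 8 of 11 (Red): { -2,-3/2,-23/16 | -45/32,-11/8,-5/4,-1,0 } => -91/64
edge 9 of 11 (Blue): { -2,-3/2,-23/16,-91/64 | -45/32,-11/8,-5/4,-1,0 } => -181/128
edge 10 of 11 (Red): { -2,-3/2,-23/16,-91/64 | -181/128,-45/32,-11/8,-5/4,-1,0 } => -363/256
edge 11 of 11 (Blue): { -2,-3/2,-23/16,-91/64,-363/256 | -181/128,-45/32,-11/8,-5/4,-1,0 } => -725/512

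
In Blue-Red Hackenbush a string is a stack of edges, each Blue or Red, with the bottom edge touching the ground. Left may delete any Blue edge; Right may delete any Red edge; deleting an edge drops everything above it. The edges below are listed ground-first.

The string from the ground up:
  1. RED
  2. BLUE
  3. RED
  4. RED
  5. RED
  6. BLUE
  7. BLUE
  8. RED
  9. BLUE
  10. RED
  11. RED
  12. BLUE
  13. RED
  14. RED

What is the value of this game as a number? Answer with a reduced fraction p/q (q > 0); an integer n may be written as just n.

-7351/8192

Build val(s[:k]) for k = 1..14, string s = RED BLUE RED RED RED BLUE BLUE RED BLUE RED RED BLUE RED RED.
edge 1 of 14 (RED): { · | 0 } gives -1
edge 2 of 14 (BLUE): { -1 | 0 } gives -1/2
edge 3 of 14 (RED): { -1 | -1/2 0 } gives -3/4
edge 4 of 14 (RED): { -1 | -3/4 -1/2 0 } gives -7/8
edge 5 of 14 (RED): { -1 | -7/8 -3/4 -1/2 0 } gives -15/16
edge 6 of 14 (BLUE): { -1 -15/16 | -7/8 -3/4 -1/2 0 } gives -29/32
edge 7 of 14 (BLUE): { -1 -15/16 -29/32 | -7/8 -3/4 -1/2 0 } gives -57/64
edge 8 of 14 (RED): { -1 -15/16 -29/32 | -57/64 -7/8 -3/4 -1/2 0 } gives -115/128
edge 9 of 14 (BLUE): { -1 -15/16 -29/32 -115/128 | -57/64 -7/8 -3/4 -1/2 0 } gives -229/256
edge 10 of 14 (RED): { -1 -15/16 -29/32 -115/128 | -229/256 -57/64 -7/8 -3/4 -1/2 0 } gives -459/512
edge 11 of 14 (RED): { -1 -15/16 -29/32 -115/128 | -459/512 -229/256 -57/64 -7/8 -3/4 -1/2 0 } gives -919/1024
edge 12 of 14 (BLUE): { -1 -15/16 -29/32 -115/128 -919/1024 | -459/512 -229/256 -57/64 -7/8 -3/4 -1/2 0 } gives -1837/2048
edge 13 of 14 (RED): { -1 -15/16 -29/32 -115/128 -919/1024 | -1837/2048 -459/512 -229/256 -57/64 -7/8 -3/4 -1/2 0 } gives -3675/4096
edge 14 of 14 (RED): { -1 -15/16 -29/32 -115/128 -919/1024 | -3675/4096 -1837/2048 -459/512 -229/256 -57/64 -7/8 -3/4 -1/2 0 } gives -7351/8192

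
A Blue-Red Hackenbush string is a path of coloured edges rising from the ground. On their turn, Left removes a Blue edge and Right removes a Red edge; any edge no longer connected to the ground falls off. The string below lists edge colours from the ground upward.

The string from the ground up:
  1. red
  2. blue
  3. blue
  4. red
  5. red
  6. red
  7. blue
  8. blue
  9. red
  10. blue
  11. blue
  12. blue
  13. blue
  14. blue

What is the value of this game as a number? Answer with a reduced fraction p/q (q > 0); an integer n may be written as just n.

-3649/8192

Build g(s[:k]) for k = 1..14, string s = red blue blue red red red blue blue red blue blue blue blue blue.
r: Left {  }, Right { 0 } gives simplest -1
rb: Left { -1 }, Right { 0 } gives simplest -1/2
rbb: Left { -1; -1/2 }, Right { 0 } gives simplest -1/4
rbbr: Left { -1; -1/2 }, Right { -1/4; 0 } gives simplest -3/8
rbbrr: Left { -1; -1/2 }, Right { -3/8; -1/4; 0 } gives simplest -7/16
rbbrrr: Left { -1; -1/2 }, Right { -7/16; -3/8; -1/4; 0 } gives simplest -15/32
rbbrrrb: Left { -1; -1/2; -15/32 }, Right { -7/16; -3/8; -1/4; 0 } gives simplest -29/64
rbbrrrbb: Left { -1; -1/2; -15/32; -29/64 }, Right { -7/16; -3/8; -1/4; 0 } gives simplest -57/128
rbbrrrbbr: Left { -1; -1/2; -15/32; -29/64 }, Right { -57/128; -7/16; -3/8; -1/4; 0 } gives simplest -115/256
rbbrrrbbrb: Left { -1; -1/2; -15/32; -29/64; -115/256 }, Right { -57/128; -7/16; -3/8; -1/4; 0 } gives simplest -229/512
rbbrrrbbrbb: Left { -1; -1/2; -15/32; -29/64; -115/256; -229/512 }, Right { -57/128; -7/16; -3/8; -1/4; 0 } gives simplest -457/1024
rbbrrrbbrbbb: Left { -1; -1/2; -15/32; -29/64; -115/256; -229/512; -457/1024 }, Right { -57/128; -7/16; -3/8; -1/4; 0 } gives simplest -913/2048
rbbrrrbbrbbbb: Left { -1; -1/2; -15/32; -29/64; -115/256; -229/512; -457/1024; -913/2048 }, Right { -57/128; -7/16; -3/8; -1/4; 0 } gives simplest -1825/4096
rbbrrrbbrbbbbb: Left { -1; -1/2; -15/32; -29/64; -115/256; -229/512; -457/1024; -913/2048; -1825/4096 }, Right { -57/128; -7/16; -3/8; -1/4; 0 } gives simplest -3649/8192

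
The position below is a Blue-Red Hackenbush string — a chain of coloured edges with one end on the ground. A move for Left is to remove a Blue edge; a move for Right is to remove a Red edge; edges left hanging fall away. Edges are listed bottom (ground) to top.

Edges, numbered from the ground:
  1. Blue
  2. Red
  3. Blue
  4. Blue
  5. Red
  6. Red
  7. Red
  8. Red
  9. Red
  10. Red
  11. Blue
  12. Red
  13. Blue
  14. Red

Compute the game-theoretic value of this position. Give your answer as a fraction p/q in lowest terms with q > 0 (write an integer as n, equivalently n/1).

6165/8192

1 of 14 · B · max L 0 · min R +∞ → 1
2 of 14 · BR · max L 0 · min R 1 → 1/2
3 of 14 · BRB · max L 1/2 · min R 1 → 3/4
4 of 14 · BRBB · max L 3/4 · min R 1 → 7/8
5 of 14 · BRBBR · max L 3/4 · min R 7/8 → 13/16
6 of 14 · BRBBRR · max L 3/4 · min R 13/16 → 25/32
7 of 14 · BRBBRRR · max L 3/4 · min R 25/32 → 49/64
8 of 14 · BRBBRRRR · max L 3/4 · min R 49/64 → 97/128
9 of 14 · BRBBRRRRR · max L 3/4 · min R 97/128 → 193/256
10 of 14 · BRBBRRRRRR · max L 3/4 · min R 193/256 → 385/512
11 of 14 · BRBBRRRRRRB · max L 385/512 · min R 193/256 → 771/1024
12 of 14 · BRBBRRRRRRBR · max L 385/512 · min R 771/1024 → 1541/2048
13 of 14 · BRBBRRRRRRBRB · max L 1541/2048 · min R 771/1024 → 3083/4096
14 of 14 · BRBBRRRRRRBRBR · max L 1541/2048 · min R 3083/4096 → 6165/8192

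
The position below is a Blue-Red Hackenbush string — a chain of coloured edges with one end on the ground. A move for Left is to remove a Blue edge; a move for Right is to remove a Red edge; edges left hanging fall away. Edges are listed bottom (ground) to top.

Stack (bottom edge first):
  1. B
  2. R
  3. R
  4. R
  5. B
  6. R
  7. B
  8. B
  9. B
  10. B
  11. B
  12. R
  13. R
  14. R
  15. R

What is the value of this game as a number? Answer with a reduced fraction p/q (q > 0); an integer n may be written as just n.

3041/16384

step 1: add B to get B; options L={ 0 } R={ · } ⇒ 1
step 2: add R to get BR; options L={ 0 } R={ 1 } ⇒ 1/2
step 3: add R to get BRR; options L={ 0 } R={ 1/2; 1 } ⇒ 1/4
step 4: add R to get BRRR; options L={ 0 } R={ 1/4; 1/2; 1 } ⇒ 1/8
step 5: add B to get BRRRB; options L={ 0; 1/8 } R={ 1/4; 1/2; 1 } ⇒ 3/16
step 6: add R to get BRRRBR; options L={ 0; 1/8 } R={ 3/16; 1/4; 1/2; 1 } ⇒ 5/32
step 7: add B to get BRRRBRB; options L={ 0; 1/8; 5/32 } R={ 3/16; 1/4; 1/2; 1 } ⇒ 11/64
step 8: add B to get BRRRBRBB; options L={ 0; 1/8; 5/32; 11/64 } R={ 3/16; 1/4; 1/2; 1 } ⇒ 23/128
step 9: add B to get BRRRBRBBB; options L={ 0; 1/8; 5/32; 11/64; 23/128 } R={ 3/16; 1/4; 1/2; 1 } ⇒ 47/256
step 10: add B to get BRRRBRBBBB; options L={ 0; 1/8; 5/32; 11/64; 23/128; 47/256 } R={ 3/16; 1/4; 1/2; 1 } ⇒ 95/512
step 11: add B to get BRRRBRBBBBB; options L={ 0; 1/8; 5/32; 11/64; 23/128; 47/256; 95/512 } R={ 3/16; 1/4; 1/2; 1 } ⇒ 191/1024
step 12: add R to get BRRRBRBBBBBR; options L={ 0; 1/8; 5/32; 11/64; 23/128; 47/256; 95/512 } R={ 191/1024; 3/16; 1/4; 1/2; 1 } ⇒ 381/2048
step 13: add R to get BRRRBRBBBBBRR; options L={ 0; 1/8; 5/32; 11/64; 23/128; 47/256; 95/512 } R={ 381/2048; 191/1024; 3/16; 1/4; 1/2; 1 } ⇒ 761/4096
step 14: add R to get BRRRBRBBBBBRRR; options L={ 0; 1/8; 5/32; 11/64; 23/128; 47/256; 95/512 } R={ 761/4096; 381/2048; 191/1024; 3/16; 1/4; 1/2; 1 } ⇒ 1521/8192
step 15: add R to get BRRRBRBBBBBRRRR; options L={ 0; 1/8; 5/32; 11/64; 23/128; 47/256; 95/512 } R={ 1521/8192; 761/4096; 381/2048; 191/1024; 3/16; 1/4; 1/2; 1 } ⇒ 3041/16384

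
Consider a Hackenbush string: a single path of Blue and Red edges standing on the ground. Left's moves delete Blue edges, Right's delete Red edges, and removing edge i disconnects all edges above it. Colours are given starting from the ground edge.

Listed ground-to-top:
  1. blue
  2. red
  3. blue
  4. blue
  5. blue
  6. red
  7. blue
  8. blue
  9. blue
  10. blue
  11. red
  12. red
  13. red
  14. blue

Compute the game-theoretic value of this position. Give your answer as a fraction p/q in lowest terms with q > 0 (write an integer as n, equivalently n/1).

7651/8192

Prefix values for blue red blue blue blue red blue blue blue blue red red red blue via {L|R} + simplicity:
b: Left { 0 }, Right { (no moves) } gives simplest 1
br: Left { 0 }, Right { 1 } gives simplest 1/2
brb: Left { 0,1/2 }, Right { 1 } gives simplest 3/4
brbb: Left { 0,1/2,3/4 }, Right { 1 } gives simplest 7/8
brbbb: Left { 0,1/2,3/4,7/8 }, Right { 1 } gives simplest 15/16
brbbbr: Left { 0,1/2,3/4,7/8 }, Right { 15/16,1 } gives simplest 29/32
brbbbrb: Left { 0,1/2,3/4,7/8,29/32 }, Right { 15/16,1 } gives simplest 59/64
brbbbrbb: Left { 0,1/2,3/4,7/8,29/32,59/64 }, Right { 15/16,1 } gives simplest 119/128
brbbbrbbb: Left { 0,1/2,3/4,7/8,29/32,59/64,119/128 }, Right { 15/16,1 } gives simplest 239/256
brbbbrbbbb: Left { 0,1/2,3/4,7/8,29/32,59/64,119/128,239/256 }, Right { 15/16,1 } gives simplest 479/512
brbbbrbbbbr: Left { 0,1/2,3/4,7/8,29/32,59/64,119/128,239/256 }, Right { 479/512,15/16,1 } gives simplest 957/1024
brbbbrbbbbrr: Left { 0,1/2,3/4,7/8,29/32,59/64,119/128,239/256 }, Right { 957/1024,479/512,15/16,1 } gives simplest 1913/2048
brbbbrbbbbrrr: Left { 0,1/2,3/4,7/8,29/32,59/64,119/128,239/256 }, Right { 1913/2048,957/1024,479/512,15/16,1 } gives simplest 3825/4096
brbbbrbbbbrrrb: Left { 0,1/2,3/4,7/8,29/32,59/64,119/128,239/256,3825/4096 }, Right { 1913/2048,957/1024,479/512,15/16,1 } gives simplest 7651/8192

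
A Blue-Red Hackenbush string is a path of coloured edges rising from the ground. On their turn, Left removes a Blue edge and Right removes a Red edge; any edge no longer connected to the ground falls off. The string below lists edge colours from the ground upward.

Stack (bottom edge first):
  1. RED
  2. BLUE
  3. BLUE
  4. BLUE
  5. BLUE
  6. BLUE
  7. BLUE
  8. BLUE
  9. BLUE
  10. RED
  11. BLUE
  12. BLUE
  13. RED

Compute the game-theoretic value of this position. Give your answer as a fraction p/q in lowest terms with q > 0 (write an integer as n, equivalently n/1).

Prefix values for RED BLUE BLUE BLUE BLUE BLUE BLUE BLUE BLUE RED BLUE BLUE RED via {L|R} + simplicity:
R: Left { none }, Right { 0 } -> simplest -1
RB: Left { -1 }, Right { 0 } -> simplest -1/2
RBB: Left { -1, -1/2 }, Right { 0 } -> simplest -1/4
RBBB: Left { -1, -1/2, -1/4 }, Right { 0 } -> simplest -1/8
RBBBB: Left { -1, -1/2, -1/4, -1/8 }, Right { 0 } -> simplest -1/16
RBBBBB: Left { -1, -1/2, -1/4, -1/8, -1/16 }, Right { 0 } -> simplest -1/32
RBBBBBB: Left { -1, -1/2, -1/4, -1/8, -1/16, -1/32 }, Right { 0 } -> simplest -1/64
RBBBBBBB: Left { -1, -1/2, -1/4, -1/8, -1/16, -1/32, -1/64 }, Right { 0 } -> simplest -1/128
RBBBBBBBB: Left { -1, -1/2, -1/4, -1/8, -1/16, -1/32, -1/64, -1/128 }, Right { 0 } -> simplest -1/256
RBBBBBBBBR: Left { -1, -1/2, -1/4, -1/8, -1/16, -1/32, -1/64, -1/128 }, Right { -1/256, 0 } -> simplest -3/512
RBBBBBBBBRB: Left { -1, -1/2, -1/4, -1/8, -1/16, -1/32, -1/64, -1/128, -3/512 }, Right { -1/256, 0 } -> simplest -5/1024
RBBBBBBBBRBB: Left { -1, -1/2, -1/4, -1/8, -1/16, -1/32, -1/64, -1/128, -3/512, -5/1024 }, Right { -1/256, 0 } -> simplest -9/2048
RBBBBBBBBRBBR: Left { -1, -1/2, -1/4, -1/8, -1/16, -1/32, -1/64, -1/128, -3/512, -5/1024 }, Right { -9/2048, -1/256, 0 } -> simplest -19/4096

-19/4096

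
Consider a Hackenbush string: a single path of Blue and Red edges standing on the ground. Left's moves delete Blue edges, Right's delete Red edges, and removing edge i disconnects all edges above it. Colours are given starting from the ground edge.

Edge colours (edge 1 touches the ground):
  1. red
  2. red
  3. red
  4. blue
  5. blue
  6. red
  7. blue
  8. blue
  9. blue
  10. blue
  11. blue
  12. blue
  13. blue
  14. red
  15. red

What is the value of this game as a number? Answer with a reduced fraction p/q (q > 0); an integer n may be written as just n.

G(r) = { (no moves) | 0 } so -1
G(rr) = { (no moves) | -1; 0 } so -2
G(rrr) = { (no moves) | -2; -1; 0 } so -3
G(rrrb) = { -3 | -2; -1; 0 } so -5/2
G(rrrbb) = { -3; -5/2 | -2; -1; 0 } so -9/4
G(rrrbbr) = { -3; -5/2 | -9/4; -2; -1; 0 } so -19/8
G(rrrbbrb) = { -3; -5/2; -19/8 | -9/4; -2; -1; 0 } so -37/16
G(rrrbbrbb) = { -3; -5/2; -19/8; -37/16 | -9/4; -2; -1; 0 } so -73/32
G(rrrbbrbbb) = { -3; -5/2; -19/8; -37/16; -73/32 | -9/4; -2; -1; 0 } so -145/64
G(rrrbbrbbbb) = { -3; -5/2; -19/8; -37/16; -73/32; -145/64 | -9/4; -2; -1; 0 } so -289/128
G(rrrbbrbbbbb) = { -3; -5/2; -19/8; -37/16; -73/32; -145/64; -289/128 | -9/4; -2; -1; 0 } so -577/256
G(rrrbbrbbbbbb) = { -3; -5/2; -19/8; -37/16; -73/32; -145/64; -289/128; -577/256 | -9/4; -2; -1; 0 } so -1153/512
G(rrrbbrbbbbbbb) = { -3; -5/2; -19/8; -37/16; -73/32; -145/64; -289/128; -577/256; -1153/512 | -9/4; -2; -1; 0 } so -2305/1024
G(rrrbbrbbbbbbbr) = { -3; -5/2; -19/8; -37/16; -73/32; -145/64; -289/128; -577/256; -1153/512 | -2305/1024; -9/4; -2; -1; 0 } so -4611/2048
G(rrrbbrbbbbbbbrr) = { -3; -5/2; -19/8; -37/16; -73/32; -145/64; -289/128; -577/256; -1153/512 | -4611/2048; -2305/1024; -9/4; -2; -1; 0 } so -9223/4096

-9223/4096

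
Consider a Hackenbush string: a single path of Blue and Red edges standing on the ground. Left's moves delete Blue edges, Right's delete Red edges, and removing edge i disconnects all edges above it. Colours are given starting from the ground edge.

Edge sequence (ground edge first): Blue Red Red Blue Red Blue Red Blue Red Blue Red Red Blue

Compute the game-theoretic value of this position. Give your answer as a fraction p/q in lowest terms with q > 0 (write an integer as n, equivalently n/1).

Prefix values for Blue Red Red Blue Red Blue Red Blue Red Blue Red Red Blue via {L|R} + simplicity:
1 of 13 · B · max L 0 · min R +∞ gives 1
2 of 13 · BR · max L 0 · min R 1 gives 1/2
3 of 13 · BRR · max L 0 · min R 1/2 gives 1/4
4 of 13 · BRRB · max L 1/4 · min R 1/2 gives 3/8
5 of 13 · BRRBR · max L 1/4 · min R 3/8 gives 5/16
6 of 13 · BRRBRB · max L 5/16 · min R 3/8 gives 11/32
7 of 13 · BRRBRBR · max L 5/16 · min R 11/32 gives 21/64
8 of 13 · BRRBRBRB · max L 21/64 · min R 11/32 gives 43/128
9 of 13 · BRRBRBRBR · max L 21/64 · min R 43/128 gives 85/256
10 of 13 · BRRBRBRBRB · max L 85/256 · min R 43/128 gives 171/512
11 of 13 · BRRBRBRBRBR · max L 85/256 · min R 171/512 gives 341/1024
12 of 13 · BRRBRBRBRBRR · max L 85/256 · min R 341/1024 gives 681/2048
13 of 13 · BRRBRBRBRBRRB · max L 681/2048 · min R 341/1024 gives 1363/4096

1363/4096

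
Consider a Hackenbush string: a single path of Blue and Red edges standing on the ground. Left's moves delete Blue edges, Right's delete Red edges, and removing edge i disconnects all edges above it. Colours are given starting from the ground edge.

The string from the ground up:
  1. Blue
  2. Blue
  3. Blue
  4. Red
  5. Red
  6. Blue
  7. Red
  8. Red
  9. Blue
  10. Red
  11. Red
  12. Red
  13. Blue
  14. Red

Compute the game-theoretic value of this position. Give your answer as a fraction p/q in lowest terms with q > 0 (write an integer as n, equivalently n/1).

step 1: add Blue to get B; options L={ 0 } R={ (no moves) } — 1
step 2: add Blue to get BB; options L={ 0; 1 } R={ (no moves) } — 2
step 3: add Blue to get BBB; options L={ 0; 1; 2 } R={ (no moves) } — 3
step 4: add Red to get BBBR; options L={ 0; 1; 2 } R={ 3 } — 5/2
step 5: add Red to get BBBRR; options L={ 0; 1; 2 } R={ 5/2; 3 } — 9/4
step 6: add Blue to get BBBRRB; options L={ 0; 1; 2; 9/4 } R={ 5/2; 3 } — 19/8
step 7: add Red to get BBBRRBR; options L={ 0; 1; 2; 9/4 } R={ 19/8; 5/2; 3 } — 37/16
step 8: add Red to get BBBRRBRR; options L={ 0; 1; 2; 9/4 } R={ 37/16; 19/8; 5/2; 3 } — 73/32
step 9: add Blue to get BBBRRBRRB; options L={ 0; 1; 2; 9/4; 73/32 } R={ 37/16; 19/8; 5/2; 3 } — 147/64
step 10: add Red to get BBBRRBRRBR; options L={ 0; 1; 2; 9/4; 73/32 } R={ 147/64; 37/16; 19/8; 5/2; 3 } — 293/128
step 11: add Red to get BBBRRBRRBRR; options L={ 0; 1; 2; 9/4; 73/32 } R={ 293/128; 147/64; 37/16; 19/8; 5/2; 3 } — 585/256
step 12: add Red to get BBBRRBRRBRRR; options L={ 0; 1; 2; 9/4; 73/32 } R={ 585/256; 293/128; 147/64; 37/16; 19/8; 5/2; 3 } — 1169/512
step 13: add Blue to get BBBRRBRRBRRRB; options L={ 0; 1; 2; 9/4; 73/32; 1169/512 } R={ 585/256; 293/128; 147/64; 37/16; 19/8; 5/2; 3 } — 2339/1024
step 14: add Red to get BBBRRBRRBRRRBR; options L={ 0; 1; 2; 9/4; 73/32; 1169/512 } R={ 2339/1024; 585/256; 293/128; 147/64; 37/16; 19/8; 5/2; 3 } — 4677/2048

4677/2048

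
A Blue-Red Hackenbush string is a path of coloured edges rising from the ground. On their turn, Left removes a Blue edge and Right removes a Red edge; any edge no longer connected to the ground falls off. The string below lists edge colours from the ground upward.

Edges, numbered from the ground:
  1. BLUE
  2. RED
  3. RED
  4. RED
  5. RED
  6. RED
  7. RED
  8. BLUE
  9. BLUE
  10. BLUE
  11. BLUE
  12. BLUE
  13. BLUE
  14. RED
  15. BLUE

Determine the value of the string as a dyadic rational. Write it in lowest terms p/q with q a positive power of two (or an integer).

val_1 [B]  L=[0]  R=[none]  gives 1
val_2 [BR]  L=[0]  R=[1]  gives 1/2
val_3 [BRR]  L=[0]  R=[1/2; 1]  gives 1/4
val_4 [BRRR]  L=[0]  R=[1/4; 1/2; 1]  gives 1/8
val_5 [BRRRR]  L=[0]  R=[1/8; 1/4; 1/2; 1]  gives 1/16
val_6 [BRRRRR]  L=[0]  R=[1/16; 1/8; 1/4; 1/2; 1]  gives 1/32
val_7 [BRRRRRR]  L=[0]  R=[1/32; 1/16; 1/8; 1/4; 1/2; 1]  gives 1/64
val_8 [BRRRRRRB]  L=[0; 1/64]  R=[1/32; 1/16; 1/8; 1/4; 1/2; 1]  gives 3/128
val_9 [BRRRRRRBB]  L=[0; 1/64; 3/128]  R=[1/32; 1/16; 1/8; 1/4; 1/2; 1]  gives 7/256
val_10 [BRRRRRRBBB]  L=[0; 1/64; 3/128; 7/256]  R=[1/32; 1/16; 1/8; 1/4; 1/2; 1]  gives 15/512
val_11 [BRRRRRRBBBB]  L=[0; 1/64; 3/128; 7/256; 15/512]  R=[1/32; 1/16; 1/8; 1/4; 1/2; 1]  gives 31/1024
val_12 [BRRRRRRBBBBB]  L=[0; 1/64; 3/128; 7/256; 15/512; 31/1024]  R=[1/32; 1/16; 1/8; 1/4; 1/2; 1]  gives 63/2048
val_13 [BRRRRRRBBBBBB]  L=[0; 1/64; 3/128; 7/256; 15/512; 31/1024; 63/2048]  R=[1/32; 1/16; 1/8; 1/4; 1/2; 1]  gives 127/4096
val_14 [BRRRRRRBBBBBBR]  L=[0; 1/64; 3/128; 7/256; 15/512; 31/1024; 63/2048]  R=[127/4096; 1/32; 1/16; 1/8; 1/4; 1/2; 1]  gives 253/8192
val_15 [BRRRRRRBBBBBBRB]  L=[0; 1/64; 3/128; 7/256; 15/512; 31/1024; 63/2048; 253/8192]  R=[127/4096; 1/32; 1/16; 1/8; 1/4; 1/2; 1]  gives 507/16384

507/16384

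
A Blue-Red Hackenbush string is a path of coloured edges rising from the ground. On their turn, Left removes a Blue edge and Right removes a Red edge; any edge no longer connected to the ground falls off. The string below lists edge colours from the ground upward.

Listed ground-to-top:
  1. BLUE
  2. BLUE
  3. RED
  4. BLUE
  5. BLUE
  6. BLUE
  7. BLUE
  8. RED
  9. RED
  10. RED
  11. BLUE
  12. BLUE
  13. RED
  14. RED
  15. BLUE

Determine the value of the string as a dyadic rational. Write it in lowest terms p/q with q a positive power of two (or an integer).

Prefix values for BLUE BLUE RED BLUE BLUE BLUE BLUE RED RED RED BLUE BLUE RED RED BLUE via {L|R} + simplicity:
v_1 [B]  L=[0]  R=[∅]  -> 1
v_2 [BB]  L=[0,1]  R=[∅]  -> 2
v_3 [BBR]  L=[0,1]  R=[2]  -> 3/2
v_4 [BBRB]  L=[0,1,3/2]  R=[2]  -> 7/4
v_5 [BBRBB]  L=[0,1,3/2,7/4]  R=[2]  -> 15/8
v_6 [BBRBBB]  L=[0,1,3/2,7/4,15/8]  R=[2]  -> 31/16
v_7 [BBRBBBB]  L=[0,1,3/2,7/4,15/8,31/16]  R=[2]  -> 63/32
v_8 [BBRBBBBR]  L=[0,1,3/2,7/4,15/8,31/16]  R=[63/32,2]  -> 125/64
v_9 [BBRBBBBRR]  L=[0,1,3/2,7/4,15/8,31/16]  R=[125/64,63/32,2]  -> 249/128
v_10 [BBRBBBBRRR]  L=[0,1,3/2,7/4,15/8,31/16]  R=[249/128,125/64,63/32,2]  -> 497/256
v_11 [BBRBBBBRRRB]  L=[0,1,3/2,7/4,15/8,31/16,497/256]  R=[249/128,125/64,63/32,2]  -> 995/512
v_12 [BBRBBBBRRRBB]  L=[0,1,3/2,7/4,15/8,31/16,497/256,995/512]  R=[249/128,125/64,63/32,2]  -> 1991/1024
v_13 [BBRBBBBRRRBBR]  L=[0,1,3/2,7/4,15/8,31/16,497/256,995/512]  R=[1991/1024,249/128,125/64,63/32,2]  -> 3981/2048
v_14 [BBRBBBBRRRBBRR]  L=[0,1,3/2,7/4,15/8,31/16,497/256,995/512]  R=[3981/2048,1991/1024,249/128,125/64,63/32,2]  -> 7961/4096
v_15 [BBRBBBBRRRBBRRB]  L=[0,1,3/2,7/4,15/8,31/16,497/256,995/512,7961/4096]  R=[3981/2048,1991/1024,249/128,125/64,63/32,2]  -> 15923/8192

15923/8192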